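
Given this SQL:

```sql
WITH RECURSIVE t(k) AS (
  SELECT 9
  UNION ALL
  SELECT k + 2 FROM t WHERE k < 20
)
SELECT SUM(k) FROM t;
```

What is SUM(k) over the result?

105

Base: k=9.
Iteration 1: 9 < 20 holds -> k = 9 + 2 = 11.
Iteration 2: 11 < 20 holds -> k = 11 + 2 = 13.
Iteration 3: 13 < 20 holds -> k = 13 + 2 = 15.
Iteration 4: 15 < 20 holds -> k = 15 + 2 = 17.
Iteration 5: 17 < 20 holds -> k = 17 + 2 = 19.
Iteration 6: 19 < 20 holds -> k = 19 + 2 = 21.
Iteration 7: 21 < 20 fails; recursion stops.
SUM(k) = 9 + 11 + 13 + 15 + 17 + 19 + 21 = 105.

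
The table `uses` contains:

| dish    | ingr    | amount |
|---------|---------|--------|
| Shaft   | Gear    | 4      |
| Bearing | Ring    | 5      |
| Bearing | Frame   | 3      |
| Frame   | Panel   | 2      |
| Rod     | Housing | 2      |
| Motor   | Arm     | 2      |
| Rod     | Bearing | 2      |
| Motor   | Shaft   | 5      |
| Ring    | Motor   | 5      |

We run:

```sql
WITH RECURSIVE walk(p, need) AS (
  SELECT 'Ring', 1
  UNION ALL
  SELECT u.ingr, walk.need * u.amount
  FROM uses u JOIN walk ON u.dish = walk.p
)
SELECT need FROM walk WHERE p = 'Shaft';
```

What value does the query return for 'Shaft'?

25

Base: (Ring, need=1).
Iteration 1: components of {Ring} -> Motor = 1*5 = 5.
Iteration 2: components of {Motor} -> Arm = 5*2 = 10, Shaft = 5*5 = 25.
Iteration 3: components of {Arm,Shaft} -> Gear = 25*4 = 100.
Iteration 4: no further components; recursion stops.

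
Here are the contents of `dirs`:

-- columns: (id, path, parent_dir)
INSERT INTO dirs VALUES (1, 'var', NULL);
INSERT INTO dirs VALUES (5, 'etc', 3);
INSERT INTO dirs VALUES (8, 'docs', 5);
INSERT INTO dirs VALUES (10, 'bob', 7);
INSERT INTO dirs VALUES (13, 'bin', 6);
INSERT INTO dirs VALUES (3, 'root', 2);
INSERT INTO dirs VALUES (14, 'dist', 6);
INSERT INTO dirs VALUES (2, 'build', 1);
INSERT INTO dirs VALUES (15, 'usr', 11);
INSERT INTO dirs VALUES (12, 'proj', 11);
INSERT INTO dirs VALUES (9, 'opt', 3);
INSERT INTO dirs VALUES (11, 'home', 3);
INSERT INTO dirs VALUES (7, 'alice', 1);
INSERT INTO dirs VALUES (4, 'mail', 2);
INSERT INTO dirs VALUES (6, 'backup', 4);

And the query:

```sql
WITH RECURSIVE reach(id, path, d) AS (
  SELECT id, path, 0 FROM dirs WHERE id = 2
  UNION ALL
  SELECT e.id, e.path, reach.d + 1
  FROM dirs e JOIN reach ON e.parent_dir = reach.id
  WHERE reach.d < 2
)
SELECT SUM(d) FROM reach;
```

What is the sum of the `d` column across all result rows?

10

Base: id=2 (build) at d 0.
Iteration 1: rows with parent_dir in {2} -> root (id 3, d 1), mail (id 4, d 1).
Iteration 2: rows with parent_dir in {3,4} -> etc (id 5, d 2), backup (id 6, d 2), opt (id 9, d 2), home (id 11, d 2).
Iteration 3: d < 2 fails for all current rows; recursion stops.
SUM(d) = 0 + 1 + 1 + 2 + 2 + 2 + 2 = 10.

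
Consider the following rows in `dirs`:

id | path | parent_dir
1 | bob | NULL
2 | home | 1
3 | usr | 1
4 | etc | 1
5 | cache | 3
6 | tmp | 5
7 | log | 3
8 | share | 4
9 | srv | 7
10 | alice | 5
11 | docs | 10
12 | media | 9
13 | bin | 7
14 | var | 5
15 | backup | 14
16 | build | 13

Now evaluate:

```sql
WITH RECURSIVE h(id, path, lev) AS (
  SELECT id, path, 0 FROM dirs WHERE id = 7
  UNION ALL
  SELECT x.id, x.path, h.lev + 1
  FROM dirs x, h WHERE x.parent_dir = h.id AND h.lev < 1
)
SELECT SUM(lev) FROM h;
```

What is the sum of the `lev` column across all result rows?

2

Base: id=7 (log) at lev 0.
Iteration 1: rows with parent_dir in {7} -> srv (id 9, lev 1), bin (id 13, lev 1).
Iteration 2: lev < 1 fails for all current rows; recursion stops.
SUM(lev) = 0 + 1 + 1 = 2.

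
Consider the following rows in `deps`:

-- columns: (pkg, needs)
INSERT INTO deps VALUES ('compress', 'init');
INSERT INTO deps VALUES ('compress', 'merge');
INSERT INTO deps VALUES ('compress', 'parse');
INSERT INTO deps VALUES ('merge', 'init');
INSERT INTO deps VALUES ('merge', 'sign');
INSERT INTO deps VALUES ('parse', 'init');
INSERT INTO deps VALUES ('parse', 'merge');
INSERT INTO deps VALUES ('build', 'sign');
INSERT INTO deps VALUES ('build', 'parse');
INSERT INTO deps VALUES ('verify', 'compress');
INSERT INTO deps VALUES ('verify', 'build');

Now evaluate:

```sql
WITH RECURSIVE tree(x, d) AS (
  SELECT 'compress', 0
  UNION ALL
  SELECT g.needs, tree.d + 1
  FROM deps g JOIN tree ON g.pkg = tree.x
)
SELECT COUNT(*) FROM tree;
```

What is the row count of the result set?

Base: (compress, d=0).
Iteration 1: edges from {compress} -> (init, d=1), (merge, d=1), (parse, d=1).
Iteration 2: edges from {init,merge,parse} -> (init, d=2) x2, (merge, d=2), (sign, d=2). [UNION ALL keeps all 4 new rows, including repeats]
Iteration 3: edges from {init,merge,sign} -> (init, d=3), (sign, d=3).
Iteration 4: no outgoing edges from {init,sign}; recursion stops.
Total rows emitted: 10.

10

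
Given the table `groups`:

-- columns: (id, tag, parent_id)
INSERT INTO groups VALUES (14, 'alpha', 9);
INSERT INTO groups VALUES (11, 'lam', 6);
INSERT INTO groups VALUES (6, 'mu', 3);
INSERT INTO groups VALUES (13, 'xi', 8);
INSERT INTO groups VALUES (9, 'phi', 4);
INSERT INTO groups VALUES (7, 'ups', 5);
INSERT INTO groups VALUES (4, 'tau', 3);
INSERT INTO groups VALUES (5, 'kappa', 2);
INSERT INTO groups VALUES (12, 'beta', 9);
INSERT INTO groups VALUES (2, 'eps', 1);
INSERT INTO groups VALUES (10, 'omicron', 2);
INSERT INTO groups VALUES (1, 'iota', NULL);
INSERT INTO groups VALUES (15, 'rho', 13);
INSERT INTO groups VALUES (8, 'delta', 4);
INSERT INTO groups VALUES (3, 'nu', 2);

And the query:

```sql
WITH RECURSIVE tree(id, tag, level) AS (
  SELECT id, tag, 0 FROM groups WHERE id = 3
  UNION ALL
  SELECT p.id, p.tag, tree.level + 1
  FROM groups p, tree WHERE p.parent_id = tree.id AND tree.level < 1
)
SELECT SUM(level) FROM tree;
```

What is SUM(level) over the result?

Base: id=3 (nu) at level 0.
Iteration 1: rows with parent_id in {3} -> tau (id 4, level 1), mu (id 6, level 1).
Iteration 2: level < 1 fails for all current rows; recursion stops.
SUM(level) = 0 + 1 + 1 = 2.

2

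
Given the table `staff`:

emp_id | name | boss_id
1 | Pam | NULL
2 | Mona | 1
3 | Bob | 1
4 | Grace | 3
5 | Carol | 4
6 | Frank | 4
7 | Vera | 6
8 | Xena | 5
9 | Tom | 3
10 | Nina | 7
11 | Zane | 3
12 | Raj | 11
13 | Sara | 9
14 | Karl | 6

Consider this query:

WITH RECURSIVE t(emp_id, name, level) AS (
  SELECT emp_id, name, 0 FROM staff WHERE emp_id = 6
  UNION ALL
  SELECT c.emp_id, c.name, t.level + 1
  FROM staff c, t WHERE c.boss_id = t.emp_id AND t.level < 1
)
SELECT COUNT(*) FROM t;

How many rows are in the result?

3

Base: emp_id=6 (Frank) at level 0.
Iteration 1: rows with boss_id in {6} -> Vera (id 7, level 1), Karl (id 14, level 1).
Iteration 2: level < 1 fails for all current rows; recursion stops.
Total rows emitted: 3.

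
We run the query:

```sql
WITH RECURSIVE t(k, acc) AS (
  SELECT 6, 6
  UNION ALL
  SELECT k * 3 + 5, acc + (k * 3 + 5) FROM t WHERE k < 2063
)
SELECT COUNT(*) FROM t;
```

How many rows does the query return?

Base: k=6, acc=6.
Iteration 1: 6 < 2063 holds -> k = 6 * 3 + 5 = 23, acc = 6 + 23 = 29.
Iteration 2: 23 < 2063 holds -> k = 23 * 3 + 5 = 74, acc = 29 + 74 = 103.
Iteration 3: 74 < 2063 holds -> k = 74 * 3 + 5 = 227, acc = 103 + 227 = 330.
Iteration 4: 227 < 2063 holds -> k = 227 * 3 + 5 = 686, acc = 330 + 686 = 1016.
Iteration 5: 686 < 2063 holds -> k = 686 * 3 + 5 = 2063, acc = 1016 + 2063 = 3079.
Iteration 6: 2063 < 2063 fails; recursion stops.
Total rows emitted: 6.

6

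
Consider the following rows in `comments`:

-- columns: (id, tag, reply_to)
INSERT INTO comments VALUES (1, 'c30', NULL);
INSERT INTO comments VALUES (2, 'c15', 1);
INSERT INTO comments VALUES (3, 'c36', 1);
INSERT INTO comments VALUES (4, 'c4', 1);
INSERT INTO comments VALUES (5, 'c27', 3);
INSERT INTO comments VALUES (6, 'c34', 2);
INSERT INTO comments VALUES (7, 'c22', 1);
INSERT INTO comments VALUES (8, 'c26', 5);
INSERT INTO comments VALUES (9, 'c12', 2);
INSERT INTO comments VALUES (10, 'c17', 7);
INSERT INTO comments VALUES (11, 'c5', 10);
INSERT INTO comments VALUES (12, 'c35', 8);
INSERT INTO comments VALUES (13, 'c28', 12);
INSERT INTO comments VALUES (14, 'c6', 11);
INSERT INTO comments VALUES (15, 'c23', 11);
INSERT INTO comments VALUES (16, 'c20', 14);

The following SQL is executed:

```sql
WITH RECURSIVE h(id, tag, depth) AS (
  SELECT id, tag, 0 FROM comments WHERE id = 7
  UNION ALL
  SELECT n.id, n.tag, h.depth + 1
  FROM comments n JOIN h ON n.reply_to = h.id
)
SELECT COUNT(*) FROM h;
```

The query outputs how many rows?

6

Base: id=7 (c22) at depth 0.
Iteration 1: rows with reply_to in {7} -> c17 (id 10, depth 1).
Iteration 2: rows with reply_to in {10} -> c5 (id 11, depth 2).
Iteration 3: rows with reply_to in {11} -> c6 (id 14, depth 3), c23 (id 15, depth 3).
Iteration 4: rows with reply_to in {14,15} -> c20 (id 16, depth 4).
Iteration 5: no rows with reply_to in {16}; recursion stops.
Total rows emitted: 6.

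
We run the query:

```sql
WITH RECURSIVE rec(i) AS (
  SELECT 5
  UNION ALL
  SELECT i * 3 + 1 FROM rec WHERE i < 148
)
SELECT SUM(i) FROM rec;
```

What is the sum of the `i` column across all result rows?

Base: i=5.
Iteration 1: 5 < 148 holds -> i = 5 * 3 + 1 = 16.
Iteration 2: 16 < 148 holds -> i = 16 * 3 + 1 = 49.
Iteration 3: 49 < 148 holds -> i = 49 * 3 + 1 = 148.
Iteration 4: 148 < 148 fails; recursion stops.
SUM(i) = 5 + 16 + 49 + 148 = 218.

218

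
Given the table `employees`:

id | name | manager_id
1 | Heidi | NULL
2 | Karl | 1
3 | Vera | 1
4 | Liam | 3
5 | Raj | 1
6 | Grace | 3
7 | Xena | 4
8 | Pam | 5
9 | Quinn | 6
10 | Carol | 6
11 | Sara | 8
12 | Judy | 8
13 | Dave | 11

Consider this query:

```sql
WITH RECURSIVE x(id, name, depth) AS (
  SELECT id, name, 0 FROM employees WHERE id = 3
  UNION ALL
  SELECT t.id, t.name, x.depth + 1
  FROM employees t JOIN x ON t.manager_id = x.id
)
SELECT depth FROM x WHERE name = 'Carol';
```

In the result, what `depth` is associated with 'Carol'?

Base: id=3 (Vera) at depth 0.
Iteration 1: rows with manager_id in {3} -> Liam (id 4, depth 1), Grace (id 6, depth 1).
Iteration 2: rows with manager_id in {4,6} -> Xena (id 7, depth 2), Quinn (id 9, depth 2), Carol (id 10, depth 2).
Iteration 3: no rows with manager_id in {7,9,10}; recursion stops.

2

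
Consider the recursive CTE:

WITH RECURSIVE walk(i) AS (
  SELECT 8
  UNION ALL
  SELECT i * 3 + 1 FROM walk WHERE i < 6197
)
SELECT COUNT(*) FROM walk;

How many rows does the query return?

Base: i=8.
Iteration 1: 8 < 6197 holds -> i = 8 * 3 + 1 = 25.
Iteration 2: 25 < 6197 holds -> i = 25 * 3 + 1 = 76.
Iteration 3: 76 < 6197 holds -> i = 76 * 3 + 1 = 229.
Iteration 4: 229 < 6197 holds -> i = 229 * 3 + 1 = 688.
Iteration 5: 688 < 6197 holds -> i = 688 * 3 + 1 = 2065.
Iteration 6: 2065 < 6197 holds -> i = 2065 * 3 + 1 = 6196.
Iteration 7: 6196 < 6197 holds -> i = 6196 * 3 + 1 = 18589.
Iteration 8: 18589 < 6197 fails; recursion stops.
Total rows emitted: 8.

8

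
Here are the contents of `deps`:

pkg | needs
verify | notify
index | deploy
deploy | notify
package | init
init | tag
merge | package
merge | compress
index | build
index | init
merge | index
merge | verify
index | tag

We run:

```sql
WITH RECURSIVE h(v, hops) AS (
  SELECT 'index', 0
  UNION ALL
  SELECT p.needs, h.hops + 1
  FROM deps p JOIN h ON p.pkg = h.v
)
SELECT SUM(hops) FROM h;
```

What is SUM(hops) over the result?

Base: (index, hops=0).
Iteration 1: edges from {index} -> (build, hops=1), (deploy, hops=1), (init, hops=1), (tag, hops=1).
Iteration 2: edges from {build,deploy,init,tag} -> (notify, hops=2), (tag, hops=2).
Iteration 3: no outgoing edges from {notify,tag}; recursion stops.
SUM(hops) = 0 + 1 + 1 + 1 + 1 + 2 + 2 = 8.

8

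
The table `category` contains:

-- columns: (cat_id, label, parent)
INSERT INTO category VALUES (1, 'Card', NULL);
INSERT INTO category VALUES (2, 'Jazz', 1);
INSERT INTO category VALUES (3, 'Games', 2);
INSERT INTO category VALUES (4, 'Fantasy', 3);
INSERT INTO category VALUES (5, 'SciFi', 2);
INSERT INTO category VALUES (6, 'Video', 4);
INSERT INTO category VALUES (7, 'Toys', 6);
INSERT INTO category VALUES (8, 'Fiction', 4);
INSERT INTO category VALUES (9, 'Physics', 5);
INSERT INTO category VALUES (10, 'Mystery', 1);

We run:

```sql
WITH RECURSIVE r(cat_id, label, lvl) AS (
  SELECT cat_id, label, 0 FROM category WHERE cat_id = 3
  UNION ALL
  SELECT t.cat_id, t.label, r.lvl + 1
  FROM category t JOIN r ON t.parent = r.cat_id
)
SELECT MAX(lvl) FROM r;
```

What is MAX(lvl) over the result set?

Base: cat_id=3 (Games) at lvl 0.
Iteration 1: rows with parent in {3} -> Fantasy (id 4, lvl 1).
Iteration 2: rows with parent in {4} -> Video (id 6, lvl 2), Fiction (id 8, lvl 2).
Iteration 3: rows with parent in {6,8} -> Toys (id 7, lvl 3).
Iteration 4: no rows with parent in {7}; recursion stops.
lvl values: 0, 1, 2, 2, 3; the maximum is 3.

3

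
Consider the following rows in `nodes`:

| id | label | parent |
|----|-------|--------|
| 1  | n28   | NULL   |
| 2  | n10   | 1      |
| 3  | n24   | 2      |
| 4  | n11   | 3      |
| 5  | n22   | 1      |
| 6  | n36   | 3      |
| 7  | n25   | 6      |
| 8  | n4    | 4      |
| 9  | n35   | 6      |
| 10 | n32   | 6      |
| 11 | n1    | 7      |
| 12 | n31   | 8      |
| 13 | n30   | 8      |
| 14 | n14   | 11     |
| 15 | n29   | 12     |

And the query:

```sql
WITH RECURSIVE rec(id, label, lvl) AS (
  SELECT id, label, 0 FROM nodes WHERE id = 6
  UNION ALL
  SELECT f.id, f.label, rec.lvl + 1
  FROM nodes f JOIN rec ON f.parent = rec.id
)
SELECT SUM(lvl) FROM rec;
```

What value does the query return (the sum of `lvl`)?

8

Base: id=6 (n36) at lvl 0.
Iteration 1: rows with parent in {6} -> n25 (id 7, lvl 1), n35 (id 9, lvl 1), n32 (id 10, lvl 1).
Iteration 2: rows with parent in {7,9,10} -> n1 (id 11, lvl 2).
Iteration 3: rows with parent in {11} -> n14 (id 14, lvl 3).
Iteration 4: no rows with parent in {14}; recursion stops.
SUM(lvl) = 0 + 1 + 1 + 1 + 2 + 3 = 8.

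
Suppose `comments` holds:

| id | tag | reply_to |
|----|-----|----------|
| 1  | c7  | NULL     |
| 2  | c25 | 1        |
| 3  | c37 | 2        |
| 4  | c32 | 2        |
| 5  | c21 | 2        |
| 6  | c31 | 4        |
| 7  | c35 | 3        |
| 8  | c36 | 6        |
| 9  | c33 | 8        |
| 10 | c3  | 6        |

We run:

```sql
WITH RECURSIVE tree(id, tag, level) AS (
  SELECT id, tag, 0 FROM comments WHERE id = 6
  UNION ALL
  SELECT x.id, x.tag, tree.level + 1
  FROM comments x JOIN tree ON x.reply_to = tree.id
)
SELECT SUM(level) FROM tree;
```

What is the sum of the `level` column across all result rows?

Base: id=6 (c31) at level 0.
Iteration 1: rows with reply_to in {6} -> c36 (id 8, level 1), c3 (id 10, level 1).
Iteration 2: rows with reply_to in {8,10} -> c33 (id 9, level 2).
Iteration 3: no rows with reply_to in {9}; recursion stops.
SUM(level) = 0 + 1 + 1 + 2 = 4.

4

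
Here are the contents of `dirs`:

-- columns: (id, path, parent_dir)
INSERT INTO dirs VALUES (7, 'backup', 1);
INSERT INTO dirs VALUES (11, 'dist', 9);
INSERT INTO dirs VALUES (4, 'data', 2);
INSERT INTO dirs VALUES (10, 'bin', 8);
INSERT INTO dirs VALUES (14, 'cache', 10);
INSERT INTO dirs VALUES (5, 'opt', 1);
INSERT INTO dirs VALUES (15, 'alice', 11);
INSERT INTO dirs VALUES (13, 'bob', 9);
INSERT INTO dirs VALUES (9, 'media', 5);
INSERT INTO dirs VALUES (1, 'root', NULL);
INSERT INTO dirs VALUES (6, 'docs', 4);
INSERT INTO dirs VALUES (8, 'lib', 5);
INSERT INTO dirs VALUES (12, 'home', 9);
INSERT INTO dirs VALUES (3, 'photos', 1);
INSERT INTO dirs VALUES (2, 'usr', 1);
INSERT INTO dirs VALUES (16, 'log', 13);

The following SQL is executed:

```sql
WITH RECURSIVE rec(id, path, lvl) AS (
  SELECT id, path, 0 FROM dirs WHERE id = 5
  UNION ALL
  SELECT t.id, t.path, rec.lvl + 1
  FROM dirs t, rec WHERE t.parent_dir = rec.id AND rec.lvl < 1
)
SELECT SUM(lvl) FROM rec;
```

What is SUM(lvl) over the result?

Base: id=5 (opt) at lvl 0.
Iteration 1: rows with parent_dir in {5} -> lib (id 8, lvl 1), media (id 9, lvl 1).
Iteration 2: lvl < 1 fails for all current rows; recursion stops.
SUM(lvl) = 0 + 1 + 1 = 2.

2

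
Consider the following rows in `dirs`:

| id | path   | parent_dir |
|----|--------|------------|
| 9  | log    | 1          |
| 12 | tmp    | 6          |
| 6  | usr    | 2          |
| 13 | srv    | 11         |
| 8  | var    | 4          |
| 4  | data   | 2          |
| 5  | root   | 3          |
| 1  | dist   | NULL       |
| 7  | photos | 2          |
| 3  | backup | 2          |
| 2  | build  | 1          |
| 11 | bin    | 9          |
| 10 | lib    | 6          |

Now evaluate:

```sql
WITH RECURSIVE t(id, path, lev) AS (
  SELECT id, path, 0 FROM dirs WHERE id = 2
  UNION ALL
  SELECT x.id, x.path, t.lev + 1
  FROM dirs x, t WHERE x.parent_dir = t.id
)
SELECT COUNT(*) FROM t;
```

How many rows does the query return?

9

Base: id=2 (build) at lev 0.
Iteration 1: rows with parent_dir in {2} -> backup (id 3, lev 1), data (id 4, lev 1), usr (id 6, lev 1), photos (id 7, lev 1).
Iteration 2: rows with parent_dir in {3,4,6,7} -> root (id 5, lev 2), var (id 8, lev 2), lib (id 10, lev 2), tmp (id 12, lev 2).
Iteration 3: no rows with parent_dir in {5,8,10,12}; recursion stops.
Total rows emitted: 9.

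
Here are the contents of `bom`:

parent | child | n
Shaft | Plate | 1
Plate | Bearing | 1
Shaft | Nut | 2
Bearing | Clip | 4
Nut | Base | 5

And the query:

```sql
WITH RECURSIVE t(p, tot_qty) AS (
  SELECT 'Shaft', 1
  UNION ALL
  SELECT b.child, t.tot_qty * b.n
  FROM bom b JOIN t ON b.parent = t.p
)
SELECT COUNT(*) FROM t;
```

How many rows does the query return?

6

Base: (Shaft, tot_qty=1).
Iteration 1: components of {Shaft} -> Nut = 1*2 = 2, Plate = 1*1 = 1.
Iteration 2: components of {Nut,Plate} -> Base = 2*5 = 10, Bearing = 1*1 = 1.
Iteration 3: components of {Base,Bearing} -> Clip = 1*4 = 4.
Iteration 4: no further components; recursion stops.
Total rows emitted: 6.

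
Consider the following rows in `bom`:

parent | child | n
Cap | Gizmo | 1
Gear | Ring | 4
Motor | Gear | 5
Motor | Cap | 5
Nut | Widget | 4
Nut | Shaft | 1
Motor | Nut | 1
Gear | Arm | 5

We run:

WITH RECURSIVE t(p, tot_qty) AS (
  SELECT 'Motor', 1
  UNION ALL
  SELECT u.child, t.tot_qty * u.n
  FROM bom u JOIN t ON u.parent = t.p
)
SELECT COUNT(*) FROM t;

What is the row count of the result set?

9

Base: (Motor, tot_qty=1).
Iteration 1: components of {Motor} -> Cap = 1*5 = 5, Gear = 1*5 = 5, Nut = 1*1 = 1.
Iteration 2: components of {Cap,Gear,Nut} -> Arm = 5*5 = 25, Gizmo = 5*1 = 5, Ring = 5*4 = 20, Shaft = 1*1 = 1, Widget = 1*4 = 4.
Iteration 3: no further components; recursion stops.
Total rows emitted: 9.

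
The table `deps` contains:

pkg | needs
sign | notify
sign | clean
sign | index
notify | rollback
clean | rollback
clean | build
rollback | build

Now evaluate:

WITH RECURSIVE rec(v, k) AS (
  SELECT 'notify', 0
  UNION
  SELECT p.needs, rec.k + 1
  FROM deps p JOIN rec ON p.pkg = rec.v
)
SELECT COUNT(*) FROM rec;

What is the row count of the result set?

3

Base: (notify, k=0).
Iteration 1: edges from {notify} -> (rollback, k=1).
Iteration 2: edges from {rollback} -> (build, k=2).
Iteration 3: no outgoing edges from {build}; recursion stops.
Total rows emitted: 3.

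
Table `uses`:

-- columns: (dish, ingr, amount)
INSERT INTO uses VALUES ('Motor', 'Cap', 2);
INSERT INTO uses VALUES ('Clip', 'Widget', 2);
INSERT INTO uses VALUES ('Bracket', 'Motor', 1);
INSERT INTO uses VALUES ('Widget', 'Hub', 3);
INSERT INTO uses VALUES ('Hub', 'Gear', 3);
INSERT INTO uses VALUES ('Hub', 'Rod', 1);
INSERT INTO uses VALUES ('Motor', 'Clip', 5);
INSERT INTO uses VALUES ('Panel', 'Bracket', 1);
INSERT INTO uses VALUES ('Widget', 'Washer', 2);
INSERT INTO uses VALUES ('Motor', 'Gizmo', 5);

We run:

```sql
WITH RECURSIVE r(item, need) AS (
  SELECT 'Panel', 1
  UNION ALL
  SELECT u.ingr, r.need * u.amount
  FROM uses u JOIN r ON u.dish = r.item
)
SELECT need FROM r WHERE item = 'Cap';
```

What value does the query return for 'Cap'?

Base: (Panel, need=1).
Iteration 1: components of {Panel} -> Bracket = 1*1 = 1.
Iteration 2: components of {Bracket} -> Motor = 1*1 = 1.
Iteration 3: components of {Motor} -> Cap = 1*2 = 2, Clip = 1*5 = 5, Gizmo = 1*5 = 5.
Iteration 4: components of {Cap,Clip,Gizmo} -> Widget = 5*2 = 10.
Iteration 5: components of {Widget} -> Hub = 10*3 = 30, Washer = 10*2 = 20.
Iteration 6: components of {Hub,Washer} -> Gear = 30*3 = 90, Rod = 30*1 = 30.
Iteration 7: no further components; recursion stops.

2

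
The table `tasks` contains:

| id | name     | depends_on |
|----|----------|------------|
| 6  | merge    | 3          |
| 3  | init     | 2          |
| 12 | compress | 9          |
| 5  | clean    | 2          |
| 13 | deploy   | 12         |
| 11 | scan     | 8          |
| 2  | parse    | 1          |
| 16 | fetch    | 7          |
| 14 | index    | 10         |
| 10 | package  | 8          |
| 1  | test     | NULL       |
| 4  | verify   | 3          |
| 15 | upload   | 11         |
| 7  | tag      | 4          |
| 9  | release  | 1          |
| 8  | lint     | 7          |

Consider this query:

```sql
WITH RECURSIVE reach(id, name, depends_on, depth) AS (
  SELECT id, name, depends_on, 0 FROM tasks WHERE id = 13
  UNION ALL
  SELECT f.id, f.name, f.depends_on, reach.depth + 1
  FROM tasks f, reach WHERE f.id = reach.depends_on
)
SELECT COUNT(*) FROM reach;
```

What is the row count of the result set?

4

Base: id=13 (deploy), depends_on=12, depth 0.
Iteration 1: join on id=12 -> compress (id 12, depends_on=9, depth 1).
Iteration 2: join on id=9 -> release (id 9, depends_on=1, depth 2).
Iteration 3: join on id=1 -> test (id 1, depends_on=NULL, depth 3).
Iteration 4: depends_on is NULL; no match; recursion stops.
Total rows emitted: 4.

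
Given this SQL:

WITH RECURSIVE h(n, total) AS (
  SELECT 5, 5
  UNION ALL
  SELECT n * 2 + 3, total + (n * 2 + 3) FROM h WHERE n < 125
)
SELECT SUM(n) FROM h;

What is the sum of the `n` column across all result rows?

233

Base: n=5, total=5.
Iteration 1: 5 < 125 holds -> n = 5 * 2 + 3 = 13, total = 5 + 13 = 18.
Iteration 2: 13 < 125 holds -> n = 13 * 2 + 3 = 29, total = 18 + 29 = 47.
Iteration 3: 29 < 125 holds -> n = 29 * 2 + 3 = 61, total = 47 + 61 = 108.
Iteration 4: 61 < 125 holds -> n = 61 * 2 + 3 = 125, total = 108 + 125 = 233.
Iteration 5: 125 < 125 fails; recursion stops.
SUM(n) = 5 + 13 + 29 + 61 + 125 = 233.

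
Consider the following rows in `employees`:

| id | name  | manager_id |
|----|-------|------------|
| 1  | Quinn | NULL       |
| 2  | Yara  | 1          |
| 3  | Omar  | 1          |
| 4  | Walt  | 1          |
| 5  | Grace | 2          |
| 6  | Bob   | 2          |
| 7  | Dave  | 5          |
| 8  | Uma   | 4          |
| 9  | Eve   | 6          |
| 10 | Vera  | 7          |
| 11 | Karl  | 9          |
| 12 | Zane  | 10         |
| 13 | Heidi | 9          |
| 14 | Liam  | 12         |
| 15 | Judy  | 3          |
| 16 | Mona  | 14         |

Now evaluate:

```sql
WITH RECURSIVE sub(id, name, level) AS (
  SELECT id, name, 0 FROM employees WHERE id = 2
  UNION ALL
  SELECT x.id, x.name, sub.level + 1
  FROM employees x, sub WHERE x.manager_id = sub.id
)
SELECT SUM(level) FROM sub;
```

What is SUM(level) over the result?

30

Base: id=2 (Yara) at level 0.
Iteration 1: rows with manager_id in {2} -> Grace (id 5, level 1), Bob (id 6, level 1).
Iteration 2: rows with manager_id in {5,6} -> Dave (id 7, level 2), Eve (id 9, level 2).
Iteration 3: rows with manager_id in {7,9} -> Vera (id 10, level 3), Karl (id 11, level 3), Heidi (id 13, level 3).
Iteration 4: rows with manager_id in {10,11,13} -> Zane (id 12, level 4).
Iteration 5: rows with manager_id in {12} -> Liam (id 14, level 5).
Iteration 6: rows with manager_id in {14} -> Mona (id 16, level 6).
Iteration 7: no rows with manager_id in {16}; recursion stops.
SUM(level) = 0 + 1 + 1 + 2 + 2 + 3 + 3 + 3 + 4 + 5 + 6 = 30.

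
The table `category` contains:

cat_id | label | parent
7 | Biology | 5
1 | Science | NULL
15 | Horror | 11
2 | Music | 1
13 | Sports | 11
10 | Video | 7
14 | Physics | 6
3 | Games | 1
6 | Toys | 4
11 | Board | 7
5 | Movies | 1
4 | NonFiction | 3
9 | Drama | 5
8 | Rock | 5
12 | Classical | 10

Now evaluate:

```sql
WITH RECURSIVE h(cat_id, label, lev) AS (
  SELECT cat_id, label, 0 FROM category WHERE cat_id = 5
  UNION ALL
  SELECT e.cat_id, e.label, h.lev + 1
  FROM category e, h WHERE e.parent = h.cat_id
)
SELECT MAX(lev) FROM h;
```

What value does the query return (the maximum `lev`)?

3

Base: cat_id=5 (Movies) at lev 0.
Iteration 1: rows with parent in {5} -> Biology (id 7, lev 1), Rock (id 8, lev 1), Drama (id 9, lev 1).
Iteration 2: rows with parent in {7,8,9} -> Video (id 10, lev 2), Board (id 11, lev 2).
Iteration 3: rows with parent in {10,11} -> Classical (id 12, lev 3), Sports (id 13, lev 3), Horror (id 15, lev 3).
Iteration 4: no rows with parent in {12,13,15}; recursion stops.
lev values: 0, 1, 1, 1, 2, 2, 3, 3, 3; the maximum is 3.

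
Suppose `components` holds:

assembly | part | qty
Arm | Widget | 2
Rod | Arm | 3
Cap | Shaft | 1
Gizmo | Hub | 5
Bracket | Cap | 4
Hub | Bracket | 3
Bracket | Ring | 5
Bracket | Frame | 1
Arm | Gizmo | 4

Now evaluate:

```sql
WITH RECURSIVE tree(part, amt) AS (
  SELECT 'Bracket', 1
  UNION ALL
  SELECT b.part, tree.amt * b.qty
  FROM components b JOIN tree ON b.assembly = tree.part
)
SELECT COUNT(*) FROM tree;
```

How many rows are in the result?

5

Base: (Bracket, amt=1).
Iteration 1: components of {Bracket} -> Cap = 1*4 = 4, Frame = 1*1 = 1, Ring = 1*5 = 5.
Iteration 2: components of {Cap,Frame,Ring} -> Shaft = 4*1 = 4.
Iteration 3: no further components; recursion stops.
Total rows emitted: 5.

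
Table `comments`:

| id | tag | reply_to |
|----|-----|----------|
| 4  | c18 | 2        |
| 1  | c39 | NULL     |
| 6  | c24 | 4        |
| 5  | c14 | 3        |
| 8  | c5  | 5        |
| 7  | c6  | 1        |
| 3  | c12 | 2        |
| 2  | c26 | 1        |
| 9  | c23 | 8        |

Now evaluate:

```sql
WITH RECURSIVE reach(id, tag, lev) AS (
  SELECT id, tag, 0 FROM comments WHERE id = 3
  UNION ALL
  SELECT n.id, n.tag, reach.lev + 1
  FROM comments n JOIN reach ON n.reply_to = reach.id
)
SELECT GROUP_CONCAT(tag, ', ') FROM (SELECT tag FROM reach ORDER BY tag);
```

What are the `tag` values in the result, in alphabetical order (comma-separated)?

c12, c14, c23, c5

Base: id=3 (c12) at lev 0.
Iteration 1: rows with reply_to in {3} -> c14 (id 5, lev 1).
Iteration 2: rows with reply_to in {5} -> c5 (id 8, lev 2).
Iteration 3: rows with reply_to in {8} -> c23 (id 9, lev 3).
Iteration 4: no rows with reply_to in {9}; recursion stops.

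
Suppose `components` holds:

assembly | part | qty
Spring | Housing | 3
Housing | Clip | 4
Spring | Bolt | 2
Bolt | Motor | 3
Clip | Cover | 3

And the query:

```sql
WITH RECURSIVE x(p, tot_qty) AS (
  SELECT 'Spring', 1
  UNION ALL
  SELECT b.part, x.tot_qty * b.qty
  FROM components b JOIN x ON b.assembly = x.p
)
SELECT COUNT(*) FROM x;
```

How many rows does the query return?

Base: (Spring, tot_qty=1).
Iteration 1: components of {Spring} -> Bolt = 1*2 = 2, Housing = 1*3 = 3.
Iteration 2: components of {Bolt,Housing} -> Clip = 3*4 = 12, Motor = 2*3 = 6.
Iteration 3: components of {Clip,Motor} -> Cover = 12*3 = 36.
Iteration 4: no further components; recursion stops.
Total rows emitted: 6.

6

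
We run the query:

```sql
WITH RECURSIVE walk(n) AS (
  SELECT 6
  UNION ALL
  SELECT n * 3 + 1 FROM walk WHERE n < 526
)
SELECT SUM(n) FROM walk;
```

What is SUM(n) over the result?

Base: n=6.
Iteration 1: 6 < 526 holds -> n = 6 * 3 + 1 = 19.
Iteration 2: 19 < 526 holds -> n = 19 * 3 + 1 = 58.
Iteration 3: 58 < 526 holds -> n = 58 * 3 + 1 = 175.
Iteration 4: 175 < 526 holds -> n = 175 * 3 + 1 = 526.
Iteration 5: 526 < 526 fails; recursion stops.
SUM(n) = 6 + 19 + 58 + 175 + 526 = 784.

784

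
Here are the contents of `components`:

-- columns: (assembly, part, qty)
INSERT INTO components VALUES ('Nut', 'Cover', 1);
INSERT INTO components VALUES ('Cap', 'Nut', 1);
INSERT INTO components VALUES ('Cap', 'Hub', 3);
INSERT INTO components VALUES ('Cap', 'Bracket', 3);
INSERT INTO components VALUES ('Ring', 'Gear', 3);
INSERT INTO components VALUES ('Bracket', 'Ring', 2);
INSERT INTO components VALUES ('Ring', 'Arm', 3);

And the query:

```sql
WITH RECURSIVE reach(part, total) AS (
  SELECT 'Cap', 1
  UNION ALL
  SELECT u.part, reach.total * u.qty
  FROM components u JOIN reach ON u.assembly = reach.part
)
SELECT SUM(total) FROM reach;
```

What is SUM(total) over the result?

Base: (Cap, total=1).
Iteration 1: components of {Cap} -> Bracket = 1*3 = 3, Hub = 1*3 = 3, Nut = 1*1 = 1.
Iteration 2: components of {Bracket,Hub,Nut} -> Cover = 1*1 = 1, Ring = 3*2 = 6.
Iteration 3: components of {Cover,Ring} -> Arm = 6*3 = 18, Gear = 6*3 = 18.
Iteration 4: no further components; recursion stops.
SUM(total) = 1 + 3 + 1 + 3 + 6 + 1 + 18 + 18 = 51.

51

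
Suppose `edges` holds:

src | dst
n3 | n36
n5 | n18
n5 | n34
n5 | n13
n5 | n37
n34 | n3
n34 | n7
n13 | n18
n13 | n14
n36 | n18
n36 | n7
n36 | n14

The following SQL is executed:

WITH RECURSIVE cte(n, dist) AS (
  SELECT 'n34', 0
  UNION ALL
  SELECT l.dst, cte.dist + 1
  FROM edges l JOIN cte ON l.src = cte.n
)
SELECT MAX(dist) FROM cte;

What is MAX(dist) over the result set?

Base: (n34, dist=0).
Iteration 1: edges from {n34} -> (n3, dist=1), (n7, dist=1).
Iteration 2: edges from {n3,n7} -> (n36, dist=2).
Iteration 3: edges from {n36} -> (n14, dist=3), (n18, dist=3), (n7, dist=3).
Iteration 4: no outgoing edges from {n14,n18,n7}; recursion stops.
dist values: 0, 1, 1, 2, 3, 3, 3; the maximum is 3.

3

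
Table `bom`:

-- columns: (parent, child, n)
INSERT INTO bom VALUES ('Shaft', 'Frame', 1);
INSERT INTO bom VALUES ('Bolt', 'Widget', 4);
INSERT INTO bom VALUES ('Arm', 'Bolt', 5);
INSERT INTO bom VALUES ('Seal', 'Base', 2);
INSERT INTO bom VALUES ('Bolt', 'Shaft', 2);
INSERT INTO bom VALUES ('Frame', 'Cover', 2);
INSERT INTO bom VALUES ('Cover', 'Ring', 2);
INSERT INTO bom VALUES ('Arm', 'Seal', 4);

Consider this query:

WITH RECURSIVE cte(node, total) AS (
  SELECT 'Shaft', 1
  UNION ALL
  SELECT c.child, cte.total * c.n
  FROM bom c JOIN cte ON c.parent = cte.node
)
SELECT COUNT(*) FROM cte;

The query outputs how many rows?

Base: (Shaft, total=1).
Iteration 1: components of {Shaft} -> Frame = 1*1 = 1.
Iteration 2: components of {Frame} -> Cover = 1*2 = 2.
Iteration 3: components of {Cover} -> Ring = 2*2 = 4.
Iteration 4: no further components; recursion stops.
Total rows emitted: 4.

4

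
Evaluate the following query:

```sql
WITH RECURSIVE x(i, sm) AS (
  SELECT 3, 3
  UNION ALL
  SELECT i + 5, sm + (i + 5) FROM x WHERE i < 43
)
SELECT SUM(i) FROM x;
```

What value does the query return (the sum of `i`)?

Base: i=3, sm=3.
Iteration 1: 3 < 43 holds -> i = 3 + 5 = 8, sm = 3 + 8 = 11.
Iteration 2: 8 < 43 holds -> i = 8 + 5 = 13, sm = 11 + 13 = 24.
Iteration 3: 13 < 43 holds -> i = 13 + 5 = 18, sm = 24 + 18 = 42.
Iteration 4: 18 < 43 holds -> i = 18 + 5 = 23, sm = 42 + 23 = 65.
Iteration 5: 23 < 43 holds -> i = 23 + 5 = 28, sm = 65 + 28 = 93.
Iteration 6: 28 < 43 holds -> i = 28 + 5 = 33, sm = 93 + 33 = 126.
Iteration 7: 33 < 43 holds -> i = 33 + 5 = 38, sm = 126 + 38 = 164.
Iteration 8: 38 < 43 holds -> i = 38 + 5 = 43, sm = 164 + 43 = 207.
Iteration 9: 43 < 43 fails; recursion stops.
SUM(i) = 3 + 8 + 13 + 18 + 23 + 28 + 33 + 38 + 43 = 207.

207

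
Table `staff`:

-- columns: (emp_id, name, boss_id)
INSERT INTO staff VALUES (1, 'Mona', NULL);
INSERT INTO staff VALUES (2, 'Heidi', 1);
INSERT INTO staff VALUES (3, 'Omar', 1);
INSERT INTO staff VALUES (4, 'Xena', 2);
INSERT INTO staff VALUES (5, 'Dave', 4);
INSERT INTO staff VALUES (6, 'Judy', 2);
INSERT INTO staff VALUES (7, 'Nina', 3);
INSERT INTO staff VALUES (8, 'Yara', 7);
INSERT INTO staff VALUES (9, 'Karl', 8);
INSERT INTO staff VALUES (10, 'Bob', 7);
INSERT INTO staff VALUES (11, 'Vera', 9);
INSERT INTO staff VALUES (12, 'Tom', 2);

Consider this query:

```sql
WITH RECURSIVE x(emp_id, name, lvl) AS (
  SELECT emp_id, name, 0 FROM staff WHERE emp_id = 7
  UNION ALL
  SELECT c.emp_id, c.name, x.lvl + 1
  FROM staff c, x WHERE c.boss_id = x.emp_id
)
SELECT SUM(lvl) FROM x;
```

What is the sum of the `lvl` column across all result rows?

Base: emp_id=7 (Nina) at lvl 0.
Iteration 1: rows with boss_id in {7} -> Yara (id 8, lvl 1), Bob (id 10, lvl 1).
Iteration 2: rows with boss_id in {8,10} -> Karl (id 9, lvl 2).
Iteration 3: rows with boss_id in {9} -> Vera (id 11, lvl 3).
Iteration 4: no rows with boss_id in {11}; recursion stops.
SUM(lvl) = 0 + 1 + 1 + 2 + 3 = 7.

7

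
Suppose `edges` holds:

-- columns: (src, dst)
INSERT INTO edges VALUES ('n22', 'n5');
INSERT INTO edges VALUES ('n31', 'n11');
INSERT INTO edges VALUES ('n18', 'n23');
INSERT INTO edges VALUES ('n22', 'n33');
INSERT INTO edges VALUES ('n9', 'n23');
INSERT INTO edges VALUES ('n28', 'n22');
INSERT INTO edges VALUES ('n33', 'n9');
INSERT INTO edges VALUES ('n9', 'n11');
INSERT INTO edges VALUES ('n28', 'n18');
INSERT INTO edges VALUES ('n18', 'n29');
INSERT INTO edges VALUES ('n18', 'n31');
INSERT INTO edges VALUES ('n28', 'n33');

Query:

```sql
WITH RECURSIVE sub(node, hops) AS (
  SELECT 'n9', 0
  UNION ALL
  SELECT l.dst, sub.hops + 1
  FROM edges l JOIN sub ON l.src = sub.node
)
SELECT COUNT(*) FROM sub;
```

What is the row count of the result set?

3

Base: (n9, hops=0).
Iteration 1: edges from {n9} -> (n11, hops=1), (n23, hops=1).
Iteration 2: no outgoing edges from {n11,n23}; recursion stops.
Total rows emitted: 3.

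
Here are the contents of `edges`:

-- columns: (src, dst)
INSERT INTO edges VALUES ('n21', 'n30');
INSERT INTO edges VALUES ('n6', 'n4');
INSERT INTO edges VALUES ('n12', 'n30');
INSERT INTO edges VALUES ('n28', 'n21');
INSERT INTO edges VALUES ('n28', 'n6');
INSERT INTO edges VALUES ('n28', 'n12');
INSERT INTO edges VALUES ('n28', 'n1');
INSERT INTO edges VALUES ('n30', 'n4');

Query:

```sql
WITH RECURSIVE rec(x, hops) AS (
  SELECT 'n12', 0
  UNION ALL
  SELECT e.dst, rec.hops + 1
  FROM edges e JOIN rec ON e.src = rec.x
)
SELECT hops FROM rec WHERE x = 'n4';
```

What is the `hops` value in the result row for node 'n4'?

Base: (n12, hops=0).
Iteration 1: edges from {n12} -> (n30, hops=1).
Iteration 2: edges from {n30} -> (n4, hops=2).
Iteration 3: no outgoing edges from {n4}; recursion stops.

2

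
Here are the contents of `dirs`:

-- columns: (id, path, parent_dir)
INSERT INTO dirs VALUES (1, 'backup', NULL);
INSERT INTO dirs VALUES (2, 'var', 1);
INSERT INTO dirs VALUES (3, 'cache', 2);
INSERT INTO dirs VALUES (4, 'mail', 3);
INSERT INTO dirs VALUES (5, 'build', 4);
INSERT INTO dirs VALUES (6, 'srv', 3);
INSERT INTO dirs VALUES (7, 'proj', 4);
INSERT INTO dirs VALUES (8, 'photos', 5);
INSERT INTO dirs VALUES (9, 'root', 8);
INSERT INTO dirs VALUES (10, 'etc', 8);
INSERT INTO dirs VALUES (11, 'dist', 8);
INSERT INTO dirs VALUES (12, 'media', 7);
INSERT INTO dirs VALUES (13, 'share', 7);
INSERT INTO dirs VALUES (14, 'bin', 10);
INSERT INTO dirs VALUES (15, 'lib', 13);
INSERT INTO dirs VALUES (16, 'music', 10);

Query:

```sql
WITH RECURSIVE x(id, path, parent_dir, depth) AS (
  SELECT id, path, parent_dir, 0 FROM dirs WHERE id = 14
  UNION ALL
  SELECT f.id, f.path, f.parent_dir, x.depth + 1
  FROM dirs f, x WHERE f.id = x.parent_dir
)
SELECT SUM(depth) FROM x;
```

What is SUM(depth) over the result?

28

Base: id=14 (bin), parent_dir=10, depth 0.
Iteration 1: join on id=10 -> etc (id 10, parent_dir=8, depth 1).
Iteration 2: join on id=8 -> photos (id 8, parent_dir=5, depth 2).
Iteration 3: join on id=5 -> build (id 5, parent_dir=4, depth 3).
Iteration 4: join on id=4 -> mail (id 4, parent_dir=3, depth 4).
Iteration 5: join on id=3 -> cache (id 3, parent_dir=2, depth 5).
Iteration 6: join on id=2 -> var (id 2, parent_dir=1, depth 6).
Iteration 7: join on id=1 -> backup (id 1, parent_dir=NULL, depth 7).
Iteration 8: parent_dir is NULL; no match; recursion stops.
SUM(depth) = 0 + 1 + 2 + 3 + 4 + 5 + 6 + 7 = 28.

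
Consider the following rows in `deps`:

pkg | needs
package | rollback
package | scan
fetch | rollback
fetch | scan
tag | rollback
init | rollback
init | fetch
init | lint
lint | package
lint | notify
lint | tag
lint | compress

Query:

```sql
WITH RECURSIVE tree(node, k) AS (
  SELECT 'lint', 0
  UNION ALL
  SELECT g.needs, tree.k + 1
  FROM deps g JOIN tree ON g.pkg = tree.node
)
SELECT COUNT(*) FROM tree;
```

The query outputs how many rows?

Base: (lint, k=0).
Iteration 1: edges from {lint} -> (compress, k=1), (notify, k=1), (package, k=1), (tag, k=1).
Iteration 2: edges from {compress,notify,package,tag} -> (rollback, k=2) x2, (scan, k=2). [UNION ALL keeps all 3 new rows, including repeats]
Iteration 3: no outgoing edges from {rollback,scan}; recursion stops.
Total rows emitted: 8.

8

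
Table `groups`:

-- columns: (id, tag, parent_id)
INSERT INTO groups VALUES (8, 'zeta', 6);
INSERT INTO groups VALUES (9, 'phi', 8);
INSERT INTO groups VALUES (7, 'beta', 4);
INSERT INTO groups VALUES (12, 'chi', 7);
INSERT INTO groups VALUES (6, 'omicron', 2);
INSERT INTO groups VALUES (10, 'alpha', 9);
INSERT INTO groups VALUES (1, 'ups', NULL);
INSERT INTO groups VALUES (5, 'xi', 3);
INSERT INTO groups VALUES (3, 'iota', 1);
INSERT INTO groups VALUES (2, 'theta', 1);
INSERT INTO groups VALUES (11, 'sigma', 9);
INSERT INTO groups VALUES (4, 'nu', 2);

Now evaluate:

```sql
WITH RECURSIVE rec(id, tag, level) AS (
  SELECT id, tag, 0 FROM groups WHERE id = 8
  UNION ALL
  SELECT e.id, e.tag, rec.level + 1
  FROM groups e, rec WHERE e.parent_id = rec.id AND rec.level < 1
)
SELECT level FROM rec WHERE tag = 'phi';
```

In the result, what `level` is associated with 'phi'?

Base: id=8 (zeta) at level 0.
Iteration 1: rows with parent_id in {8} -> phi (id 9, level 1).
Iteration 2: level < 1 fails for all current rows; recursion stops.

1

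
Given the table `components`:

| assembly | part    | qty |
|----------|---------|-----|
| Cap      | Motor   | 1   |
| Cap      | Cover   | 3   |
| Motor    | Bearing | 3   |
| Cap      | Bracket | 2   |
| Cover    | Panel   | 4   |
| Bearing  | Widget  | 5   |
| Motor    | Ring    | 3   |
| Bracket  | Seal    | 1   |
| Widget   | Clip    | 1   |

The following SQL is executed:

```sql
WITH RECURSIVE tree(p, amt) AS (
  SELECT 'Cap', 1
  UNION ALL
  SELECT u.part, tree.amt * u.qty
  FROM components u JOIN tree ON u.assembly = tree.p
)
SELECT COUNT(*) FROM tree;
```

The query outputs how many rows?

10

Base: (Cap, amt=1).
Iteration 1: components of {Cap} -> Bracket = 1*2 = 2, Cover = 1*3 = 3, Motor = 1*1 = 1.
Iteration 2: components of {Bracket,Cover,Motor} -> Bearing = 1*3 = 3, Panel = 3*4 = 12, Ring = 1*3 = 3, Seal = 2*1 = 2.
Iteration 3: components of {Bearing,Panel,Ring,Seal} -> Widget = 3*5 = 15.
Iteration 4: components of {Widget} -> Clip = 15*1 = 15.
Iteration 5: no further components; recursion stops.
Total rows emitted: 10.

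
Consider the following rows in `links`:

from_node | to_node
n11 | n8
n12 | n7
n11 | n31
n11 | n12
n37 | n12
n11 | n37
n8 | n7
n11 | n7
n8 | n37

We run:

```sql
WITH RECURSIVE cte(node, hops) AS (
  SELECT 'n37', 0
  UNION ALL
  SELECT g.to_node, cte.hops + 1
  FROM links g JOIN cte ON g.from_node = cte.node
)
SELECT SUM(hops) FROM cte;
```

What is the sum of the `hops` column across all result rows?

3

Base: (n37, hops=0).
Iteration 1: edges from {n37} -> (n12, hops=1).
Iteration 2: edges from {n12} -> (n7, hops=2).
Iteration 3: no outgoing edges from {n7}; recursion stops.
SUM(hops) = 0 + 1 + 2 = 3.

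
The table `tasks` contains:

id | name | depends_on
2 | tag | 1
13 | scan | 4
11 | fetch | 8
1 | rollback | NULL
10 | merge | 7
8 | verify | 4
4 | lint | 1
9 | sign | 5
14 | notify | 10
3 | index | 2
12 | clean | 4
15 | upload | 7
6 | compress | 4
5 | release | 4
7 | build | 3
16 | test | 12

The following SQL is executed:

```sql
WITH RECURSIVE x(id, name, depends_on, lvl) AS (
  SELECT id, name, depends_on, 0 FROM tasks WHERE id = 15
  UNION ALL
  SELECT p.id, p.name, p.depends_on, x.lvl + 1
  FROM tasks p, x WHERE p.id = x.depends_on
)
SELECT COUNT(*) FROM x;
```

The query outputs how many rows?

5

Base: id=15 (upload), depends_on=7, lvl 0.
Iteration 1: join on id=7 -> build (id 7, depends_on=3, lvl 1).
Iteration 2: join on id=3 -> index (id 3, depends_on=2, lvl 2).
Iteration 3: join on id=2 -> tag (id 2, depends_on=1, lvl 3).
Iteration 4: join on id=1 -> rollback (id 1, depends_on=NULL, lvl 4).
Iteration 5: depends_on is NULL; no match; recursion stops.
Total rows emitted: 5.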